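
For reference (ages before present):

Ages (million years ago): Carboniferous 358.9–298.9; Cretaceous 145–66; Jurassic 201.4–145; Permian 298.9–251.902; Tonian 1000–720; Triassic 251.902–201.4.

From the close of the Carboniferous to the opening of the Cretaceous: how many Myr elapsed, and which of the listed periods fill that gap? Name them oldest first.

153.9 million years; Permian, Triassic, Jurassic

The Carboniferous closes at 298.9 Ma and the Cretaceous opens at 145 Ma, so the interval is 298.9 − 145 = 153.9 Myr.
A period fits inside if it starts at or after 298.9 Ma and ends at or before 145 Ma; oldest first that gives Permian, Triassic, Jurassic.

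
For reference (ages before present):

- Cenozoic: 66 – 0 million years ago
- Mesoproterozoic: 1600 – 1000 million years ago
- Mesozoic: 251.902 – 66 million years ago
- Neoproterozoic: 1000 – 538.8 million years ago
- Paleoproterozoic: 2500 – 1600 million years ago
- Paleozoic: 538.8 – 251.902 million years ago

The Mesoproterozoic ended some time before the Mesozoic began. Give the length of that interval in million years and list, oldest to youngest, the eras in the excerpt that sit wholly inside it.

End of Mesoproterozoic = 1000 Ma; start of Mesozoic = 251.902 Ma.
Gap = 1000 − 251.902 = 748.098 Myr.
Eras wholly inside 1000–251.902 Ma: Neoproterozoic (1000–538.8), Paleozoic (538.8–251.902).

748.098 million years; Neoproterozoic, Paleozoic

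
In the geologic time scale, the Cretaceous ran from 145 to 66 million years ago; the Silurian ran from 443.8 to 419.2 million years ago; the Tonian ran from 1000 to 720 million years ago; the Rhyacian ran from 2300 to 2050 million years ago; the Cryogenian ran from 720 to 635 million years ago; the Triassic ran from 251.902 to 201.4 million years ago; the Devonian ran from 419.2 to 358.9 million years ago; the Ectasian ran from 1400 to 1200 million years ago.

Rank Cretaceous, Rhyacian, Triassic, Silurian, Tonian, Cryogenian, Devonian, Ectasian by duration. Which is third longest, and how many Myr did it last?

Ectasian, 200 million years

Durations: Cretaceous 79; Rhyacian 250; Triassic 50.502; Silurian 24.6; Tonian 280; Cryogenian 85; Devonian 60.3; Ectasian 200 Myr.
Sorted longest-first: Tonian (280), Rhyacian (250), Ectasian (200), Cryogenian (85), Cretaceous (79), Devonian (60.3), Triassic (50.502), Silurian (24.6).
The third longest is Ectasian at 200 Myr.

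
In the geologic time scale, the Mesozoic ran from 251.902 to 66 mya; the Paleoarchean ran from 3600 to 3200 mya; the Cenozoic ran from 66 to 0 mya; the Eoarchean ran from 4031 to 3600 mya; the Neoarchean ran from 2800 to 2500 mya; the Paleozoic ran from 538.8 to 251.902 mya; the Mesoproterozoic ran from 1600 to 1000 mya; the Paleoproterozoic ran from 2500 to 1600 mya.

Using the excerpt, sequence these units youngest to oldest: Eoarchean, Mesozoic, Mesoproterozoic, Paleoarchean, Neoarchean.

Mesozoic, Mesoproterozoic, Neoarchean, Paleoarchean, Eoarchean

Read off each span (Ma): Eoarchean 4031–3600; Mesozoic 251.902–66; Mesoproterozoic 1600–1000; Paleoarchean 3600–3200; Neoarchean 2800–2500.
Larger Ma is older, so oldest→youngest is Eoarchean, Paleoarchean, Neoarchean, Mesoproterozoic, Mesozoic; reverse it for youngest→oldest.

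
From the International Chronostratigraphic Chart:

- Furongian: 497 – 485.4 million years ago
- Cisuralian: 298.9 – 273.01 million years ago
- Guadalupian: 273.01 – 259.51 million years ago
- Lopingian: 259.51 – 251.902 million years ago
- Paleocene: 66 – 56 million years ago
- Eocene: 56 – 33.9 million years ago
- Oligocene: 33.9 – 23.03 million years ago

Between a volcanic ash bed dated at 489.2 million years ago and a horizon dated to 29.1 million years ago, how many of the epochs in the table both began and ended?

5

The older date is 489.2 Ma and the younger is 29.1 Ma.
Epochs with start < 489.2 and end > 29.1 Ma: Cisuralian (298.9–273.01), Guadalupian (273.01–259.51), Lopingian (259.51–251.902), Paleocene (66–56), Eocene (56–33.9).
That is 5 complete epochs.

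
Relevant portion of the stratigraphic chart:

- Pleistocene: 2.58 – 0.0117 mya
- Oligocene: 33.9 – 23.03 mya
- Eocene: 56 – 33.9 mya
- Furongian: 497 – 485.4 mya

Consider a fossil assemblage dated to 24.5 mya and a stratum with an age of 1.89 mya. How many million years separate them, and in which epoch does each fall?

22.61 million years apart; the first in the Oligocene, the second in the Pleistocene

Elapsed time: 24.5 − 1.89 = 22.61 Myr.
24.5 Ma lies within 33.9–23.03 Ma: Oligocene.
1.89 Ma lies within 2.58–0.0117 Ma: Pleistocene.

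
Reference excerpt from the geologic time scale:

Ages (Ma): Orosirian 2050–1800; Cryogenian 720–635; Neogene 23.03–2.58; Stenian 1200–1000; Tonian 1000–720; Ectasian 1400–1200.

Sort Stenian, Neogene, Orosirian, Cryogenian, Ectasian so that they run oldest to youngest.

The oldest of these is Orosirian (starts 2050 Ma) and the youngest is Neogene (ends 2.58 Ma).
In between, by decreasing start age: Ectasian (1400), Stenian (1200), Cryogenian (720).

Orosirian, Ectasian, Stenian, Cryogenian, Neogene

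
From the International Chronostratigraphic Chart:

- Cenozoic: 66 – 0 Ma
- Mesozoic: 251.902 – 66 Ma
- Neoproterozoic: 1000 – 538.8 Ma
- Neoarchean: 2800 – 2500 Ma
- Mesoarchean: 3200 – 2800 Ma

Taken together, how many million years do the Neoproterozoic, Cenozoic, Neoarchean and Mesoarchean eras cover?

1227.2 million years

Each duration: Neoproterozoic = 461.2; Cenozoic = 66; Neoarchean = 300; Mesoarchean = 400.
Sum: 461.2 + 66 + 300 + 400 = 1227.2 Myr.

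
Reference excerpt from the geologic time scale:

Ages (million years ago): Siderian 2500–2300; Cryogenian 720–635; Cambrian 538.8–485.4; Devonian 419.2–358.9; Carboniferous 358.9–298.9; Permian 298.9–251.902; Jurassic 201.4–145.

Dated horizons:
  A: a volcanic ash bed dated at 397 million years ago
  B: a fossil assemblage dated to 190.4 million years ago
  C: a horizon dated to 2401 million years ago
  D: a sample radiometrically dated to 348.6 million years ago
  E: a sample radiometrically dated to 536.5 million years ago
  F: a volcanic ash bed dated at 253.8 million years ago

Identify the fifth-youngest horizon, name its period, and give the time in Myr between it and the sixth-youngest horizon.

Smaller Ma means younger, so youngest first: B 190.4 < F 253.8 < D 348.6 < A 397 < E 536.5 < C 2401.
Counting 5 along gives E (536.5 Ma); the excerpt puts that inside the Cambrian, 538.8–485.4 Ma.
Next in line is C (2401 Ma), and 2401 − 536.5 = 1864.5 Myr.

E, in the Cambrian; 1864.5 million years to C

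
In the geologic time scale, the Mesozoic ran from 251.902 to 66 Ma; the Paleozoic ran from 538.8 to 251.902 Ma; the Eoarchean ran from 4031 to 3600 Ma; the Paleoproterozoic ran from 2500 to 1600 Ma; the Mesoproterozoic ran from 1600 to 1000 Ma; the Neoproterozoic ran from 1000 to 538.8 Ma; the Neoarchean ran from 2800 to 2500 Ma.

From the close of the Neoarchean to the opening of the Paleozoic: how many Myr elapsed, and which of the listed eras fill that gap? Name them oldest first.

The Neoarchean closes at 2500 Ma and the Paleozoic opens at 538.8 Ma, so the interval is 2500 − 538.8 = 1961.2 Myr.
An era fits inside if it starts at or after 2500 Ma and ends at or before 538.8 Ma; oldest first that gives Paleoproterozoic, Mesoproterozoic, Neoproterozoic.

1961.2 million years; Paleoproterozoic, Mesoproterozoic, Neoproterozoic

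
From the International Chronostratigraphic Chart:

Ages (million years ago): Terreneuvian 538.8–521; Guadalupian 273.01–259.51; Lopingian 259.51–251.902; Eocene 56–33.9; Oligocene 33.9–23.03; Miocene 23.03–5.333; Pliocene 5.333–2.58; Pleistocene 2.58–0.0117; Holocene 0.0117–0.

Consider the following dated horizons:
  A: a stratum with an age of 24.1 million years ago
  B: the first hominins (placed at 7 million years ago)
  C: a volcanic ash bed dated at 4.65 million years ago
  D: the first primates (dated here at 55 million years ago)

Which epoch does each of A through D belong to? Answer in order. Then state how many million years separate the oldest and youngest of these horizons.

A — Oligocene; B — Miocene; C — Pliocene; D — Eocene; span 50.35 million years

Match each age against the start–end ranges in the excerpt: A = 24.1 Ma → Oligocene (33.9–23.03); B = 7 Ma → Miocene (23.03–5.333); C = 4.65 Ma → Pliocene (5.333–2.58); D = 55 Ma → Eocene (56–33.9).
The largest age is 55 Ma and the smallest is 4.65 Ma; their difference is 50.35 Myr.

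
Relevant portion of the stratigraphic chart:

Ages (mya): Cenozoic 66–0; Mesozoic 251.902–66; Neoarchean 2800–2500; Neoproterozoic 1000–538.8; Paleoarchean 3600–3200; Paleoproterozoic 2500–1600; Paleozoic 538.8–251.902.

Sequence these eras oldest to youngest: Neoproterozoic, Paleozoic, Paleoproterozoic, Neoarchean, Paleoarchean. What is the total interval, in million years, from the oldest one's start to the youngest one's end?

Paleoarchean, Neoarchean, Paleoproterozoic, Neoproterozoic, Paleozoic; total span 3348.098 Myr

Start ages (Ma): Paleoarchean 3600, Neoarchean 2800, Paleoproterozoic 2500, Neoproterozoic 1000, Paleozoic 538.8.
Ordered oldest to youngest: Paleoarchean, Neoarchean, Paleoproterozoic, Neoproterozoic, Paleozoic.
Span = 3600 − 251.902 = 3348.098 Myr.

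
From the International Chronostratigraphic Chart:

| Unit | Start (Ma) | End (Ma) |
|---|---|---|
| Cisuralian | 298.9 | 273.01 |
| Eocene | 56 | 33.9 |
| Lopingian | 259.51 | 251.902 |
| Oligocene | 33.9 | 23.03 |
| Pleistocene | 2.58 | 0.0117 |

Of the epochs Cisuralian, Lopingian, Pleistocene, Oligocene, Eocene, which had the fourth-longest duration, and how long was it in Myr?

Start − end for each: Cisuralian 298.9 − 273.01 = 25.89; Lopingian 259.51 − 251.902 = 7.608; Pleistocene 2.58 − 0.0117 = 2.5683; Oligocene 33.9 − 23.03 = 10.87; Eocene 56 − 33.9 = 22.1.
Ranking these from longest: Cisuralian > Eocene > Oligocene > Lopingian > Pleistocene.
Position 4 in that ranking is Lopingian, which lasted 7.608 Myr.

Lopingian, 7.608 million years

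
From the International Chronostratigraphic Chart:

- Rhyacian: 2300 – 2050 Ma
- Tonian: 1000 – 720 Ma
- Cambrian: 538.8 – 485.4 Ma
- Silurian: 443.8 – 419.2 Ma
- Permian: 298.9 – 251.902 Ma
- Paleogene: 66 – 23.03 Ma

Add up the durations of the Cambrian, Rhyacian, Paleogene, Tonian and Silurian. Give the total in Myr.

650.97 million years

Each duration: Cambrian = 53.4; Rhyacian = 250; Paleogene = 42.97; Tonian = 280; Silurian = 24.6.
Sum: 53.4 + 250 + 42.97 + 280 + 24.6 = 650.97 Myr.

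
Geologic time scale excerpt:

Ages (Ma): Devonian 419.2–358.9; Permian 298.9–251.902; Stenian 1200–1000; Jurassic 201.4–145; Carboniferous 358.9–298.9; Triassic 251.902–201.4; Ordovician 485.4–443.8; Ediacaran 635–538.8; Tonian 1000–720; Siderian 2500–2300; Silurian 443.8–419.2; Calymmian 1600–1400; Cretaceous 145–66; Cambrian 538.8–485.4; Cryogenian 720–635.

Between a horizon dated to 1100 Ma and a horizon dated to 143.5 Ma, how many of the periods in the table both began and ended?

1100 Ma sits inside the Stenian (1200–1000) and 143.5 Ma inside the Cretaceous (145–66); neither of those is wholly between the two dates.
The listed periods lying completely between them are Tonian, Cryogenian, Ediacaran, Cambrian, Ordovician, Silurian, Devonian, Carboniferous, Permian, Triassic, Jurassic — 11 in all.

11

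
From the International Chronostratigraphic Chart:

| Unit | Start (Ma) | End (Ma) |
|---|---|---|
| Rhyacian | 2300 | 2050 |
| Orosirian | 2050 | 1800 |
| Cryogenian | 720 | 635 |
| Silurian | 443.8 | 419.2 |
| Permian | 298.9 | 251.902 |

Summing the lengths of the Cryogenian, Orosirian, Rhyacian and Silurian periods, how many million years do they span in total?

609.6 million years

Each duration: Cryogenian = 85; Orosirian = 250; Rhyacian = 250; Silurian = 24.6.
Sum: 85 + 250 + 250 + 24.6 = 609.6 Myr.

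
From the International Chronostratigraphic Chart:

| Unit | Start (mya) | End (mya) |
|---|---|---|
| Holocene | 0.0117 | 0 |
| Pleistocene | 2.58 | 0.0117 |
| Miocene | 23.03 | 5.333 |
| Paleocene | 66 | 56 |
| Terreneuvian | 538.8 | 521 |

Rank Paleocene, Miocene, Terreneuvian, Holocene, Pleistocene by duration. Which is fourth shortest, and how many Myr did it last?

Miocene, 17.697 million years

Durations: Paleocene 10; Miocene 17.697; Terreneuvian 17.8; Holocene 0.0117; Pleistocene 2.5683 Myr.
Sorted shortest-first: Holocene (0.0117), Pleistocene (2.5683), Paleocene (10), Miocene (17.697), Terreneuvian (17.8).
The fourth shortest is Miocene at 17.697 Myr.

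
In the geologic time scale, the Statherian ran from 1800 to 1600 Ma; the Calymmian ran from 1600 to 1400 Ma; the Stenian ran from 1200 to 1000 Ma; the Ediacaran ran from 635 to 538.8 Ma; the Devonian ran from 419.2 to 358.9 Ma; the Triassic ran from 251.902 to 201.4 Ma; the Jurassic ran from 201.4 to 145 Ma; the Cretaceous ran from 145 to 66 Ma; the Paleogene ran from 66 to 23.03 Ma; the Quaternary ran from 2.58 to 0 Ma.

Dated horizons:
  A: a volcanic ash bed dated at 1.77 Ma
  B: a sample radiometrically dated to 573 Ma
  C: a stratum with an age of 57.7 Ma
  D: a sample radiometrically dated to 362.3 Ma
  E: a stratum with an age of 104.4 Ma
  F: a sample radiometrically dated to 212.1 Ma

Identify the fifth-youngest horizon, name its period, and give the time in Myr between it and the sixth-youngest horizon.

D, in the Devonian; 210.7 million years to B

Sorted youngest-first by Ma: A (1.77), C (57.7), E (104.4), F (212.1), D (362.3), B (573).
The fifth youngest is D at 362.3 Ma, which lies in 419.2–358.9 Ma: the Devonian.
The sixth youngest is B at 573 Ma; separation = |362.3 − 573| = 210.7 Myr.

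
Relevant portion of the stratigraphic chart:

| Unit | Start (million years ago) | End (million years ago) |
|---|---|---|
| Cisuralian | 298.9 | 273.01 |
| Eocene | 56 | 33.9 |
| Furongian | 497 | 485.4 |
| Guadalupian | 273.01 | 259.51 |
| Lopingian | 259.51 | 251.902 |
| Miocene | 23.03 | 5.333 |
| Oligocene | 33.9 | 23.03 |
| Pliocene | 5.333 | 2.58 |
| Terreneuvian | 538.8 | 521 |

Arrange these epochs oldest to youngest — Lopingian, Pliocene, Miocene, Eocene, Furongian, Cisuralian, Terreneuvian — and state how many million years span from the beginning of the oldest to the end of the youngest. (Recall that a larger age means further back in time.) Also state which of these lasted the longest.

Terreneuvian, Furongian, Cisuralian, Lopingian, Eocene, Miocene, Pliocene; total span 536.22 Myr; longest is Cisuralian

Start ages (Ma): Terreneuvian 538.8, Furongian 497, Cisuralian 298.9, Lopingian 259.51, Eocene 56, Miocene 23.03, Pliocene 5.333.
Ordered oldest to youngest: Terreneuvian, Furongian, Cisuralian, Lopingian, Eocene, Miocene, Pliocene.
Span = 538.8 − 2.58 = 536.22 Myr.
Durations: Pliocene 2.753, Cisuralian 25.89, Miocene 17.697, Terreneuvian 17.8, Lopingian 7.608, Furongian 11.6, Eocene 22.1 → longest is Cisuralian (25.89 Myr).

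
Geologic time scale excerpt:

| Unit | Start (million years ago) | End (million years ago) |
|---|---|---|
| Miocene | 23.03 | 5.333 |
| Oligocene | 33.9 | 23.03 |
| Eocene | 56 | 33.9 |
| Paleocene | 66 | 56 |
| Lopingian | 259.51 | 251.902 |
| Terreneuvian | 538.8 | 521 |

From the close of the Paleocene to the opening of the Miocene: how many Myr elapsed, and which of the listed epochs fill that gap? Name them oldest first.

32.97 million years; Eocene, Oligocene

The Paleocene closes at 56 Ma and the Miocene opens at 23.03 Ma, so the interval is 56 − 23.03 = 32.97 Myr.
An epoch fits inside if it starts at or after 56 Ma and ends at or before 23.03 Ma; oldest first that gives Eocene, Oligocene.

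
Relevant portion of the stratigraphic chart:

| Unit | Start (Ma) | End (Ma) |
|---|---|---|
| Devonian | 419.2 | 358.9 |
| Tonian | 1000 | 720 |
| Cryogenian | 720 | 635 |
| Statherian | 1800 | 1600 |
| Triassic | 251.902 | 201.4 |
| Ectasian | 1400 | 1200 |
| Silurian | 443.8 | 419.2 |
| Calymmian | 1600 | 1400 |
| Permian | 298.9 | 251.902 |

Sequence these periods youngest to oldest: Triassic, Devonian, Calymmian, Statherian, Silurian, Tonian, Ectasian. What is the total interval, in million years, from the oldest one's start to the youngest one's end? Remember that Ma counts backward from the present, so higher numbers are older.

From the excerpt: Triassic 251.902–201.4; Devonian 419.2–358.9; Calymmian 1600–1400; Statherian 1800–1600; Silurian 443.8–419.2; Tonian 1000–720; Ectasian 1400–1200 (Ma).
Larger Ma is earlier, so the oldest is Statherian and the youngest is Triassic; youngest to oldest: Triassic, Devonian, Silurian, Tonian, Ectasian, Calymmian, Statherian.
Oldest start 1800 minus youngest end 201.4 gives 1598.6 Myr overall.

Triassic, Devonian, Silurian, Tonian, Ectasian, Calymmian, Statherian; total span 1598.6 Myr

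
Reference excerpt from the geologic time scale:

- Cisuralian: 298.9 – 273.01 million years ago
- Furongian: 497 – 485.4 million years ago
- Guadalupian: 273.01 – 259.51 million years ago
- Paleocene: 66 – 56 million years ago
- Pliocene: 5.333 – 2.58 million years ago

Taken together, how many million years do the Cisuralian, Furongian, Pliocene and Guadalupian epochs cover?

Duration is start − end for each: (298.9 − 273.01) + (497 − 485.4) + (5.333 − 2.58) + (273.01 − 259.51).
That is 25.89 + 11.6 + 2.753 + 13.5, which totals 53.743 million years.

53.743 million years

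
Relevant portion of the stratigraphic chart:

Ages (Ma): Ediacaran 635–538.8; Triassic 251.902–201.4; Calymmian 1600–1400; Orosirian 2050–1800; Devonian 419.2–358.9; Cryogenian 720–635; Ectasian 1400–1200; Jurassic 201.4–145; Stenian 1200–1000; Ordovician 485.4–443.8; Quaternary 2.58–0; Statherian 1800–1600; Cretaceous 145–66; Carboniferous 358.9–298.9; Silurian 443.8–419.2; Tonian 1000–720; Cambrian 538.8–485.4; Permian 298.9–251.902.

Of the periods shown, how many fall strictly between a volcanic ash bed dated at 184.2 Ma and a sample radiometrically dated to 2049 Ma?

14

The older date is 2049 Ma and the younger is 184.2 Ma.
Periods with start < 2049 and end > 184.2 Ma: Statherian (1800–1600), Calymmian (1600–1400), Ectasian (1400–1200), Stenian (1200–1000), Tonian (1000–720), Cryogenian (720–635), Ediacaran (635–538.8), Cambrian (538.8–485.4), Ordovician (485.4–443.8), Silurian (443.8–419.2), Devonian (419.2–358.9), Carboniferous (358.9–298.9), Permian (298.9–251.902), Triassic (251.902–201.4).
That is 14 complete periods.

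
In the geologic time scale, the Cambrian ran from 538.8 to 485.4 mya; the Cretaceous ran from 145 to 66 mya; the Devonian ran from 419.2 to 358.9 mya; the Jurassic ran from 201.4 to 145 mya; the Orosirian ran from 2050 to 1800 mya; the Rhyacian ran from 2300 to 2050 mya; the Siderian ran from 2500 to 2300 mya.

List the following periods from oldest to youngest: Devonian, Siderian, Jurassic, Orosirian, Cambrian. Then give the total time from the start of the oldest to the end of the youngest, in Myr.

From the excerpt: Devonian 419.2–358.9; Siderian 2500–2300; Jurassic 201.4–145; Orosirian 2050–1800; Cambrian 538.8–485.4 (Ma).
Larger Ma is earlier, so the oldest is Siderian and the youngest is Jurassic; oldest to youngest: Siderian, Orosirian, Cambrian, Devonian, Jurassic.
Oldest start 2500 minus youngest end 145 gives 2355 Myr overall.

Siderian, Orosirian, Cambrian, Devonian, Jurassic; total span 2355 Myr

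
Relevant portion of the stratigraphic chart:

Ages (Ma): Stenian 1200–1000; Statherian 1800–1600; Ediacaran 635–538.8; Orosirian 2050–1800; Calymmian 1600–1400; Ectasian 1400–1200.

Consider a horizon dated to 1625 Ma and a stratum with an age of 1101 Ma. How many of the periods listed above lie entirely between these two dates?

1625 Ma sits inside the Statherian (1800–1600) and 1101 Ma inside the Stenian (1200–1000); neither of those is wholly between the two dates.
The listed periods lying completely between them are Calymmian, Ectasian — 2 in all.

2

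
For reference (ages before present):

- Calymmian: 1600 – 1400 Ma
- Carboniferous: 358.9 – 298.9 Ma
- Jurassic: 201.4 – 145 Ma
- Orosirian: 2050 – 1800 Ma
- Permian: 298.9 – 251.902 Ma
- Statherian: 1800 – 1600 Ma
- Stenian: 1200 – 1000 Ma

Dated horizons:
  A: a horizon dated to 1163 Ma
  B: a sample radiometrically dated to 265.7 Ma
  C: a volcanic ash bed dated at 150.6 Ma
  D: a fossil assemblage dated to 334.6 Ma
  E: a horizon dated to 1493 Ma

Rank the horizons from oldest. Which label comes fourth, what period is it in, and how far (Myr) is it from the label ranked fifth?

B, in the Permian; 115.1 million years to C

Sorted oldest-first by Ma: E (1493), A (1163), D (334.6), B (265.7), C (150.6).
The fourth oldest is B at 265.7 Ma, which lies in 298.9–251.902 Ma: the Permian.
The fifth oldest is C at 150.6 Ma; separation = |265.7 − 150.6| = 115.1 Myr.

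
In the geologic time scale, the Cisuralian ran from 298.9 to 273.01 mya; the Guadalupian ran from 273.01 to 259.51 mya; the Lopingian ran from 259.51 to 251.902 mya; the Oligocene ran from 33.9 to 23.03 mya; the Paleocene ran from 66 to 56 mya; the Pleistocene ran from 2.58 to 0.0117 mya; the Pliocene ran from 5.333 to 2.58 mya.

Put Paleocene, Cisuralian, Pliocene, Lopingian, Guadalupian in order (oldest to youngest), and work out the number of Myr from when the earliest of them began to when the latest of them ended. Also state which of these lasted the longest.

From the excerpt: Paleocene 66–56; Cisuralian 298.9–273.01; Pliocene 5.333–2.58; Lopingian 259.51–251.902; Guadalupian 273.01–259.51 (Ma).
Larger Ma is earlier, so the oldest is Cisuralian and the youngest is Pliocene; oldest to youngest: Cisuralian, Guadalupian, Lopingian, Paleocene, Pliocene.
Oldest start 298.9 minus youngest end 2.58 gives 296.32 Myr overall.
Individual lengths (start − end): Paleocene 10; Cisuralian 25.89; Pliocene 2.753; Lopingian 7.608; Guadalupian 13.5. The largest is Cisuralian at 25.89 Myr.

Cisuralian, Guadalupian, Lopingian, Paleocene, Pliocene; total span 296.32 Myr; longest is Cisuralian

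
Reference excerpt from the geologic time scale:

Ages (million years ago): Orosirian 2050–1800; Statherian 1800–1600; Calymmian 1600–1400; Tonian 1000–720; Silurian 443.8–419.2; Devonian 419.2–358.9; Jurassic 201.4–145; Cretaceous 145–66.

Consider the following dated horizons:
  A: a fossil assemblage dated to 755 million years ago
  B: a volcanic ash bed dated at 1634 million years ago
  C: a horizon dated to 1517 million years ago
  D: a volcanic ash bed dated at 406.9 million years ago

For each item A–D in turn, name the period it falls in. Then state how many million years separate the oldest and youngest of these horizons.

A: 755 Ma lies in 1000–720 Ma, so Tonian.
B: 1634 Ma lies in 1800–1600 Ma, so Statherian.
C: 1517 Ma lies in 1600–1400 Ma, so Calymmian.
D: 406.9 Ma lies in 419.2–358.9 Ma, so Devonian.
Oldest = 1634 Ma, youngest = 406.9 Ma → span 1227.1 Myr.

A — Tonian; B — Statherian; C — Calymmian; D — Devonian; span 1227.1 million years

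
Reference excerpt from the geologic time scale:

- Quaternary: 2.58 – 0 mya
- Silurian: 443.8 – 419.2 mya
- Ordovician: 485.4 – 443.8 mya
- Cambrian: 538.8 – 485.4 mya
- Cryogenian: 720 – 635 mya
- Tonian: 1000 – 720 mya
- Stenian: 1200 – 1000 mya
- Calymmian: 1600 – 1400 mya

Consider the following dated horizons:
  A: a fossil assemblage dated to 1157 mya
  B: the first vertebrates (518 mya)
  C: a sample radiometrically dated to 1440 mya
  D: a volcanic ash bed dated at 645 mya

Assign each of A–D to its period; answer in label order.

A: 1157 Ma lies in 1200–1000 Ma, so Stenian.
B: 518 Ma lies in 538.8–485.4 Ma, so Cambrian.
C: 1440 Ma lies in 1600–1400 Ma, so Calymmian.
D: 645 Ma lies in 720–635 Ma, so Cryogenian.

A — Stenian; B — Cambrian; C — Calymmian; D — Cryogenian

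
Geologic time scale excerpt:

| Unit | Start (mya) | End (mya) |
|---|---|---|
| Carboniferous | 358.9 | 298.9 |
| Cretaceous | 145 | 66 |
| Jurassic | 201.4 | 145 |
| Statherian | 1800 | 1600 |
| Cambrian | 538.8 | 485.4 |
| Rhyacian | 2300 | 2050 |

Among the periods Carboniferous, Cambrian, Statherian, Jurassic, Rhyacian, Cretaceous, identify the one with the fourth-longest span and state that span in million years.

Carboniferous, 60 million years

Durations: Carboniferous 60; Cambrian 53.4; Statherian 200; Jurassic 56.4; Rhyacian 250; Cretaceous 79 Myr.
Sorted longest-first: Rhyacian (250), Statherian (200), Cretaceous (79), Carboniferous (60), Jurassic (56.4), Cambrian (53.4).
The fourth longest is Carboniferous at 60 Myr.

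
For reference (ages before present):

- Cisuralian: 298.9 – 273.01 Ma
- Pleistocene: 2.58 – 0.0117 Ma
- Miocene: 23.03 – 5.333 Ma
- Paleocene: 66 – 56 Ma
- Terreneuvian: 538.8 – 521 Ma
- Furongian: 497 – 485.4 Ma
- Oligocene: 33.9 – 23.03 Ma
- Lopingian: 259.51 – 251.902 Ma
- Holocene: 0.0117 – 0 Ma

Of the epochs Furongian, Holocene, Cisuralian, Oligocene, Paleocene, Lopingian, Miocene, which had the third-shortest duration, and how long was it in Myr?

Paleocene, 10 million years

Durations: Furongian 11.6; Holocene 0.0117; Cisuralian 25.89; Oligocene 10.87; Paleocene 10; Lopingian 7.608; Miocene 17.697 Myr.
Sorted shortest-first: Holocene (0.0117), Lopingian (7.608), Paleocene (10), Oligocene (10.87), Furongian (11.6), Miocene (17.697), Cisuralian (25.89).
The third shortest is Paleocene at 10 Myr.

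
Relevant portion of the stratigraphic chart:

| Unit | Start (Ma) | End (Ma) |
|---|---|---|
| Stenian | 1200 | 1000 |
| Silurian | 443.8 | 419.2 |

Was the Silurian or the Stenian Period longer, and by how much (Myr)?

Silurian: 443.8 − 419.2 = 24.6 Myr.
Stenian: 1200 − 1000 = 200 Myr.
Difference: 200 − 24.6 = 175.4 Myr, so the Stenian was longer.

Stenian, by 175.4 million years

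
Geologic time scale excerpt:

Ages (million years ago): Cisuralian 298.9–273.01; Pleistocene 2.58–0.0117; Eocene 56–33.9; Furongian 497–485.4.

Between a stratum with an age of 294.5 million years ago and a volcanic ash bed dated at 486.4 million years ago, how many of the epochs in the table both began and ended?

0

Checking each listed span, none has both start < 486.4 Ma and end > 294.5 Ma — every epoch straddles one of the two dates or lies outside them — so the count is 0.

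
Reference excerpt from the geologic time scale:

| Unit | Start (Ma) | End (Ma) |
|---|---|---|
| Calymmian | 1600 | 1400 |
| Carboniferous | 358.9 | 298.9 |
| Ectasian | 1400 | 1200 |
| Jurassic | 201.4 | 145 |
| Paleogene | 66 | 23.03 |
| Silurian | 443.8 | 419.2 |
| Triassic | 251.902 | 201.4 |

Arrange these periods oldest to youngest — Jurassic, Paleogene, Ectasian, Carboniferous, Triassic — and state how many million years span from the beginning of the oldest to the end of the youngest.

From the excerpt: Jurassic 201.4–145; Paleogene 66–23.03; Ectasian 1400–1200; Carboniferous 358.9–298.9; Triassic 251.902–201.4 (Ma).
Larger Ma is earlier, so the oldest is Ectasian and the youngest is Paleogene; oldest to youngest: Ectasian, Carboniferous, Triassic, Jurassic, Paleogene.
Oldest start 1400 minus youngest end 23.03 gives 1376.97 Myr overall.

Ectasian → Carboniferous → Triassic → Jurassic → Paleogene; total span 1376.97 Myr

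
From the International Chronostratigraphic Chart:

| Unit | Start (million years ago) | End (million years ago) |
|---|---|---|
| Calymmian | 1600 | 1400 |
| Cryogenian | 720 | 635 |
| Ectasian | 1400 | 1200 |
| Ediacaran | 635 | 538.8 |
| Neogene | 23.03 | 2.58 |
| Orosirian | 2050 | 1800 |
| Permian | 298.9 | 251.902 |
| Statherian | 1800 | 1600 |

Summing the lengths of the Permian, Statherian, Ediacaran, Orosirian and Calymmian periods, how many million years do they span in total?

793.198 million years

Each duration: Permian = 46.998; Statherian = 200; Ediacaran = 96.2; Orosirian = 250; Calymmian = 200.
Sum: 46.998 + 200 + 96.2 + 250 + 200 = 793.198 Myr.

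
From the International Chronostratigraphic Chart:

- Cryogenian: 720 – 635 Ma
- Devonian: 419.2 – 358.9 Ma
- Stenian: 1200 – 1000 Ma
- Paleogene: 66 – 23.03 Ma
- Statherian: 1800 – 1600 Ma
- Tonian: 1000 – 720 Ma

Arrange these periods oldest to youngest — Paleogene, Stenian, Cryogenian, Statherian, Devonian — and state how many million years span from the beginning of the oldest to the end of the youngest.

From the excerpt: Paleogene 66–23.03; Stenian 1200–1000; Cryogenian 720–635; Statherian 1800–1600; Devonian 419.2–358.9 (Ma).
Larger Ma is earlier, so the oldest is Statherian and the youngest is Paleogene; oldest to youngest: Statherian, Stenian, Cryogenian, Devonian, Paleogene.
Oldest start 1800 minus youngest end 23.03 gives 1776.97 Myr overall.

Statherian, Stenian, Cryogenian, Devonian, Paleogene; total span 1776.97 Myr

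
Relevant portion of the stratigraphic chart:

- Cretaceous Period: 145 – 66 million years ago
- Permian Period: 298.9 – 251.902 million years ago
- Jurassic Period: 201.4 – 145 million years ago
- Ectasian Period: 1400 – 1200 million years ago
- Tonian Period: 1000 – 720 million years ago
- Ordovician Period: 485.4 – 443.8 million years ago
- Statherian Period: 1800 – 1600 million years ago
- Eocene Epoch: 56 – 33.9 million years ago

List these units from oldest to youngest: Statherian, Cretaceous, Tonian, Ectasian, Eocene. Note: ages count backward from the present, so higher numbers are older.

Statherian, Ectasian, Tonian, Cretaceous, Eocene

The oldest of these is Statherian (starts 1800 Ma) and the youngest is Eocene (ends 33.9 Ma).
In between, by decreasing start age: Ectasian (1400), Tonian (1000), Cretaceous (145).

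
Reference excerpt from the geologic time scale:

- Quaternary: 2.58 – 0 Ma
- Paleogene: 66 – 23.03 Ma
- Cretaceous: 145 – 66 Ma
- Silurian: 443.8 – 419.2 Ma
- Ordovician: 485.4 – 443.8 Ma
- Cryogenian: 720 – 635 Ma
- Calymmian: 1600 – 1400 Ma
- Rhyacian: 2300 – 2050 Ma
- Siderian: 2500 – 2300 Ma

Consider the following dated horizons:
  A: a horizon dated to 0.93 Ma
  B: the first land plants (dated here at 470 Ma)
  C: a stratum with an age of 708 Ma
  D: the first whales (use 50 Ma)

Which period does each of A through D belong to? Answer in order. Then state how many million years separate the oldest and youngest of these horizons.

Match each age against the start–end ranges in the excerpt: A = 0.93 Ma → Quaternary (2.58–0); B = 470 Ma → Ordovician (485.4–443.8); C = 708 Ma → Cryogenian (720–635); D = 50 Ma → Paleogene (66–23.03).
The largest age is 708 Ma and the smallest is 0.93 Ma; their difference is 707.07 Myr.

A — Quaternary; B — Ordovician; C — Cryogenian; D — Paleogene; span 707.07 million years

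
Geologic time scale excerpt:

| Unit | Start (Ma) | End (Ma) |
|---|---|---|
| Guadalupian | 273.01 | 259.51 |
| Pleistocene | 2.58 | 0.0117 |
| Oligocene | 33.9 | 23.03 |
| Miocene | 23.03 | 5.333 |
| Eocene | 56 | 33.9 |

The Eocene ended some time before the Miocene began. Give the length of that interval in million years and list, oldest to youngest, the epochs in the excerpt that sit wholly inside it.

10.87 million years; Oligocene

The Eocene closes at 33.9 Ma and the Miocene opens at 23.03 Ma, so the interval is 33.9 − 23.03 = 10.87 Myr.
An epoch fits inside if it starts at or after 33.9 Ma and ends at or before 23.03 Ma; oldest first that gives Oligocene.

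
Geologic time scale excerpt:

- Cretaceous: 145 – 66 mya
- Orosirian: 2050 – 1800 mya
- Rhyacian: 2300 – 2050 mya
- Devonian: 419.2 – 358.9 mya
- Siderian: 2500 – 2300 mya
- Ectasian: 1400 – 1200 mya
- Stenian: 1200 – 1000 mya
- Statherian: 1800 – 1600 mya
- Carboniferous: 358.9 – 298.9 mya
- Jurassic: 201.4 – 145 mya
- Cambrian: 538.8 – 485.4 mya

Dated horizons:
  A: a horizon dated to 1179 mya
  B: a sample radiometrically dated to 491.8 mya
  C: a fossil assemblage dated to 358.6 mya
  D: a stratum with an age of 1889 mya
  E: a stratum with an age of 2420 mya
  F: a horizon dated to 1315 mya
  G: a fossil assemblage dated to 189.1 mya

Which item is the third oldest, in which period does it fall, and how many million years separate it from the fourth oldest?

Sorted oldest-first by Ma: E (2420), D (1889), F (1315), A (1179), B (491.8), C (358.6), G (189.1).
The third oldest is F at 1315 Ma, which lies in 1400–1200 Ma: the Ectasian.
The fourth oldest is A at 1179 Ma; separation = |1315 − 1179| = 136 Myr.

F, in the Ectasian; 136 million years to A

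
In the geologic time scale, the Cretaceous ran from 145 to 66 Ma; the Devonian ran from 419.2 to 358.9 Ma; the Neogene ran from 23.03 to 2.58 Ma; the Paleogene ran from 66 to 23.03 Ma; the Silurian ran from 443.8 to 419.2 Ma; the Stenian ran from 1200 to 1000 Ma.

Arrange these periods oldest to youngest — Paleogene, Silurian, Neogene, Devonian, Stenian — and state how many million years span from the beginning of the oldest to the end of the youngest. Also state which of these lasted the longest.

Start ages (Ma): Stenian 1200, Silurian 443.8, Devonian 419.2, Paleogene 66, Neogene 23.03.
Ordered oldest to youngest: Stenian, Silurian, Devonian, Paleogene, Neogene.
Span = 1200 − 2.58 = 1197.42 Myr.
Durations: Stenian 200, Devonian 60.3, Silurian 24.6, Neogene 20.45, Paleogene 42.97 → longest is Stenian (200 Myr).

Stenian → Silurian → Devonian → Paleogene → Neogene; total span 1197.42 Myr; longest is Stenian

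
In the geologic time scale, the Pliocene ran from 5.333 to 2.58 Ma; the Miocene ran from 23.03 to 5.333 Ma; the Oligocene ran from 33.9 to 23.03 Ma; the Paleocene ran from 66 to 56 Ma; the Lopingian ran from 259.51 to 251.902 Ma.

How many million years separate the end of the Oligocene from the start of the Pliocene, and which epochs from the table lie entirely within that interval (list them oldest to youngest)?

End of Oligocene = 23.03 Ma; start of Pliocene = 5.333 Ma.
Gap = 23.03 − 5.333 = 17.697 Myr.
Epochs wholly inside 23.03–5.333 Ma: Miocene (23.03–5.333).

17.697 million years; Miocene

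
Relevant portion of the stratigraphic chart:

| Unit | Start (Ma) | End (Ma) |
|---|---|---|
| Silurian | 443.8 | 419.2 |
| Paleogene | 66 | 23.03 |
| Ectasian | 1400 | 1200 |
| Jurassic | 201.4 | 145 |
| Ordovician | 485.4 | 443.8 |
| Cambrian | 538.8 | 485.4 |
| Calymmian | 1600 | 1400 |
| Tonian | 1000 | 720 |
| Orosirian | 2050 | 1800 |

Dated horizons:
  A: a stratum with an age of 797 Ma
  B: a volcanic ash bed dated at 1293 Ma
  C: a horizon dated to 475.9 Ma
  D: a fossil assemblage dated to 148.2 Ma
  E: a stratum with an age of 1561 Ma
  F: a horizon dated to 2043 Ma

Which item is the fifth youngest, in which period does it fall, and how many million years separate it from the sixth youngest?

E, in the Calymmian; 482 million years to F

Smaller Ma means younger, so youngest first: D 148.2 < C 475.9 < A 797 < B 1293 < E 1561 < F 2043.
Counting 5 along gives E (1561 Ma); the excerpt puts that inside the Calymmian, 1600–1400 Ma.
Next in line is F (2043 Ma), and 2043 − 1561 = 482 Myr.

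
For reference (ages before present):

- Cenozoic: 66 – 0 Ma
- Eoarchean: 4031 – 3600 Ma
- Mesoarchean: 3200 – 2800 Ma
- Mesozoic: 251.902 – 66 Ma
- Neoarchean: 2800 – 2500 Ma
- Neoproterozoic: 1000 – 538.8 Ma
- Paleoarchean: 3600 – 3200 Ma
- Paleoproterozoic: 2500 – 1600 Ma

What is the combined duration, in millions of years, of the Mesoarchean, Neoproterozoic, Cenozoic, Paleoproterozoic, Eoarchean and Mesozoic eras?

2444.102 million years

Duration is start − end for each: (3200 − 2800) + (1000 − 538.8) + (66 − 0) + (2500 − 1600) + (4031 − 3600) + (251.902 − 66).
That is 400 + 461.2 + 66 + 900 + 431 + 185.902, which totals 2444.102 million years.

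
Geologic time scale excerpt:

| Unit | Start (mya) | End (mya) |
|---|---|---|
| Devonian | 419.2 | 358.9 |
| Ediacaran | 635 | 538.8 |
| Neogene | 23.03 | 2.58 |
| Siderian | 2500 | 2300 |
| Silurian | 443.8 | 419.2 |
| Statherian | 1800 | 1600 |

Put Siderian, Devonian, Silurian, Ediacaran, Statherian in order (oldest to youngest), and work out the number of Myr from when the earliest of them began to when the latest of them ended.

Siderian → Statherian → Ediacaran → Silurian → Devonian; total span 2141.1 Myr

Start ages (Ma): Siderian 2500, Statherian 1800, Ediacaran 635, Silurian 443.8, Devonian 419.2.
Ordered oldest to youngest: Siderian, Statherian, Ediacaran, Silurian, Devonian.
Span = 2500 − 358.9 = 2141.1 Myr.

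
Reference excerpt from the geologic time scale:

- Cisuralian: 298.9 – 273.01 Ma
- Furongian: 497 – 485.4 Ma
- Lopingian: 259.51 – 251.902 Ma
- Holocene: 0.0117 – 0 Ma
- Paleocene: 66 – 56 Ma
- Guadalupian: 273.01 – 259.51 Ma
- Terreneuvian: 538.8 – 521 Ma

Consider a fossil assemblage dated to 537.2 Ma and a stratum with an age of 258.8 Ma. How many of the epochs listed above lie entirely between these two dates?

3

537.2 Ma sits inside the Terreneuvian (538.8–521) and 258.8 Ma inside the Lopingian (259.51–251.902); neither of those is wholly between the two dates.
The listed epochs lying completely between them are Furongian, Cisuralian, Guadalupian — 3 in all.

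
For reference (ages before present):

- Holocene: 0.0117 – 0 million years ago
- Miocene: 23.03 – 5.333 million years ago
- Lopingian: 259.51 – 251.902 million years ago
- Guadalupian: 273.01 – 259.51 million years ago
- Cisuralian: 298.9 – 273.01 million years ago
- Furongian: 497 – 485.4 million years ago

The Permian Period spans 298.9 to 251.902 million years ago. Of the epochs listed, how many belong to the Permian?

Epochs inside 298.9–251.902 Ma: Cisuralian, Guadalupian, Lopingian — 3 in total.

3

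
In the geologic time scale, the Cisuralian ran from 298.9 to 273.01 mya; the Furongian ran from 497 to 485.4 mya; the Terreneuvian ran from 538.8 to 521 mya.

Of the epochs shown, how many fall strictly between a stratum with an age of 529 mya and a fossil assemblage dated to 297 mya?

The older date is 529 Ma and the younger is 297 Ma.
Epochs with start < 529 and end > 297 Ma: Furongian (497–485.4).
That is 1 complete epoch.

1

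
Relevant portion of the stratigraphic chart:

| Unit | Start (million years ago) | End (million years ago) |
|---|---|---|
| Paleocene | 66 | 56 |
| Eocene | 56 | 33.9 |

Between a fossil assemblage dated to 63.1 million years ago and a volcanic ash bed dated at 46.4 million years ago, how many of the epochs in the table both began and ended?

Checking each listed span, none has both start < 63.1 Ma and end > 46.4 Ma — every epoch straddles one of the two dates or lies outside them — so the count is 0.

0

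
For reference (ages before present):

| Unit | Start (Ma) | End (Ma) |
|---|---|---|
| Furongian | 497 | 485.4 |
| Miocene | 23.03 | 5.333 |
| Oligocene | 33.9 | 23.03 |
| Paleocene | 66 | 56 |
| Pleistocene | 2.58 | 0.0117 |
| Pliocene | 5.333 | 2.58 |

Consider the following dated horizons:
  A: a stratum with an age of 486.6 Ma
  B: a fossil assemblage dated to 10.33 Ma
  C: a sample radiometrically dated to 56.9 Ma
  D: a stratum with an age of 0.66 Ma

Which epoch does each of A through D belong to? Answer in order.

A — Furongian; B — Miocene; C — Paleocene; D — Pleistocene

Match each age against the start–end ranges in the excerpt: A = 486.6 Ma → Furongian (497–485.4); B = 10.33 Ma → Miocene (23.03–5.333); C = 56.9 Ma → Paleocene (66–56); D = 0.66 Ma → Pleistocene (2.58–0.0117).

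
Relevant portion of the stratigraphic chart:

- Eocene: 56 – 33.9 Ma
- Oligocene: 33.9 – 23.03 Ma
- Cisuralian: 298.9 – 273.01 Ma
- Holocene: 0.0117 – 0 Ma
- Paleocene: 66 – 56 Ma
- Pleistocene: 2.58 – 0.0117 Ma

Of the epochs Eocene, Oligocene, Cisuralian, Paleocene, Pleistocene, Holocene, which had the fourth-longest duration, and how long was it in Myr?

Paleocene, 10 million years

Durations: Eocene 22.1; Oligocene 10.87; Cisuralian 25.89; Paleocene 10; Pleistocene 2.5683; Holocene 0.0117 Myr.
Sorted longest-first: Cisuralian (25.89), Eocene (22.1), Oligocene (10.87), Paleocene (10), Pleistocene (2.5683), Holocene (0.0117).
The fourth longest is Paleocene at 10 Myr.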